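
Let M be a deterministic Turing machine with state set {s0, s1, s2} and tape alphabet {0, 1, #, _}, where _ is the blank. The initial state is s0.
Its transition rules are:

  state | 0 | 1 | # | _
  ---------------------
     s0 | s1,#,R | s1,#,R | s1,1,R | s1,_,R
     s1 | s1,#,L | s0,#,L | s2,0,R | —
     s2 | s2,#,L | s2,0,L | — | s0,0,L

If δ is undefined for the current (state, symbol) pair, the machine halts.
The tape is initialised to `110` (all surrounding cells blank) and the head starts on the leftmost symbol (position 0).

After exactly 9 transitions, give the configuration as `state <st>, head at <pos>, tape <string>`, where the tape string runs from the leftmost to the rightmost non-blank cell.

state s1, head at -1, tape 00##

s0 | __[1]10   read 1 → write #, move R, go to s1
s1 | __#[1]0   read 1 → write #, move L, go to s0
s0 | __[#]#0   read # → write 1, move R, go to s1
s1 | __1[#]0   read # → write 0, move R, go to s2
s2 | __10[0]   read 0 → write #, move L, go to s2
s2 | __1[0]#   read 0 → write #, move L, go to s2
s2 | __[1]##   read 1 → write 0, move L, go to s2
s2 | _[_]0##   read _ → write 0, move L, go to s0
s0 | [_]00##   read _ → write _, move R, go to s1
s1 | _[0]0##
After 9 steps: state s1, head at -1, tape 00##.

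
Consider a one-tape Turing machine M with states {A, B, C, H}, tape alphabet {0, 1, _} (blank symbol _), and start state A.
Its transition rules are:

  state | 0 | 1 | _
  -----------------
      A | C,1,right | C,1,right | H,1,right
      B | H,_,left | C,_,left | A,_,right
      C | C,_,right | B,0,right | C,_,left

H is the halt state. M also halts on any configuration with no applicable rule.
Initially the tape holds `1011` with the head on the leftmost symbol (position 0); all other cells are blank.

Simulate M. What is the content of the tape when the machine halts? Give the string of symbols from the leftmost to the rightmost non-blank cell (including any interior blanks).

0_1

state=A head=0 tape=[1]011   (A,1)→(C,1,right)
state=C head=1 tape=1[0]11   (C,0)→(C,_,right)
state=C head=2 tape=1_[1]1   (C,1)→(B,0,right)
state=B head=3 tape=1_0[1]   (B,1)→(C,_,left)
state=C head=2 tape=1_[0]_   (C,0)→(C,_,right)
state=C head=3 tape=1__[_]   (C,_)→(C,_,left)
state=C head=2 tape=1_[_]_   (C,_)→(C,_,left)
state=C head=1 tape=1[_]__   (C,_)→(C,_,left)
state=C head=0 tape=[1]___   (C,1)→(B,0,right)
state=B head=1 tape=0[_]__   (B,_)→(A,_,right)
state=A head=2 tape=0_[_]_   (A,_)→(H,1,right)
state=H head=3 tape=0_1[_]
The non-blank tape span at halt is 0_1.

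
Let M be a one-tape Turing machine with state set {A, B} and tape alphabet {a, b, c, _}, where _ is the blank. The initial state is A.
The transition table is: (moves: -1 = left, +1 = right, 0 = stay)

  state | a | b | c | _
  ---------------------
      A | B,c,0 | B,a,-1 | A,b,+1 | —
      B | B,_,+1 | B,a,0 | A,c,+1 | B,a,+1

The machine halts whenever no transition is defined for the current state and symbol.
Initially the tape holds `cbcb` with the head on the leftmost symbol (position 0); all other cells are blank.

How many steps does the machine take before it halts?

10

state=A head=0 tape=[c]bcb_   (A,c)→(A,b,+1)
state=A head=1 tape=b[b]cb_   (A,b)→(B,a,-1)
state=B head=0 tape=[b]acb_   (B,b)→(B,a,0)
state=B head=0 tape=[a]acb_   (B,a)→(B,_,+1)
state=B head=1 tape=_[a]cb_   (B,a)→(B,_,+1)
state=B head=2 tape=__[c]b_   (B,c)→(A,c,+1)
state=A head=3 tape=__c[b]_   (A,b)→(B,a,-1)
state=B head=2 tape=__[c]a_   (B,c)→(A,c,+1)
state=A head=3 tape=__c[a]_   (A,a)→(B,c,0)
state=B head=3 tape=__c[c]_   (B,c)→(A,c,+1)
state=A head=4 tape=__cc[_]
M halts after 10 transitions.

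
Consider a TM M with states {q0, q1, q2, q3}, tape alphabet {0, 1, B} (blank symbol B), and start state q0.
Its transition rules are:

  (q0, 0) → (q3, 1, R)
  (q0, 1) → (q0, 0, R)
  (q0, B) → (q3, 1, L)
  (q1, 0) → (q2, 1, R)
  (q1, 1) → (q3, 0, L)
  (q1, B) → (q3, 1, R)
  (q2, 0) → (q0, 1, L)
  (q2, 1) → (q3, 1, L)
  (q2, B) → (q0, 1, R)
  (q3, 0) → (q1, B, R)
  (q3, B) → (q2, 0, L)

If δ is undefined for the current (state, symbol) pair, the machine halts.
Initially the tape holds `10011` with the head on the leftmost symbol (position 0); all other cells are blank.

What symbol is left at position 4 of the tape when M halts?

0

state=q0 head=0 tape=B[1]0011B   (q0,1)→(q0,0,R)
state=q0 head=1 tape=B0[0]011B   (q0,0)→(q3,1,R)
state=q3 head=2 tape=B01[0]11B   (q3,0)→(q1,B,R)
state=q1 head=3 tape=B01B[1]1B   (q1,1)→(q3,0,L)
state=q3 head=2 tape=B01[B]01B   (q3,B)→(q2,0,L)
state=q2 head=1 tape=B0[1]001B   (q2,1)→(q3,1,L)
state=q3 head=0 tape=B[0]1001B   (q3,0)→(q1,B,R)
state=q1 head=1 tape=BB[1]001B   (q1,1)→(q3,0,L)
state=q3 head=0 tape=B[B]0001B   (q3,B)→(q2,0,L)
state=q2 head=-1 tape=[B]00001B   (q2,B)→(q0,1,R)
state=q0 head=0 tape=1[0]0001B   (q0,0)→(q3,1,R)
state=q3 head=1 tape=11[0]001B   (q3,0)→(q1,B,R)
state=q1 head=2 tape=11B[0]01B   (q1,0)→(q2,1,R)
state=q2 head=3 tape=11B1[0]1B   (q2,0)→(q0,1,L)
state=q0 head=2 tape=11B[1]11B   (q0,1)→(q0,0,R)
state=q0 head=3 tape=11B0[1]1B   (q0,1)→(q0,0,R)
state=q0 head=4 tape=11B00[1]B   (q0,1)→(q0,0,R)
state=q0 head=5 tape=11B000[B]   (q0,B)→(q3,1,L)
state=q3 head=4 tape=11B00[0]1   (q3,0)→(q1,B,R)
state=q1 head=5 tape=11B00B[1]   (q1,1)→(q3,0,L)
state=q3 head=4 tape=11B00[B]0   (q3,B)→(q2,0,L)
state=q2 head=3 tape=11B0[0]00   (q2,0)→(q0,1,L)
state=q0 head=2 tape=11B[0]100   (q0,0)→(q3,1,R)
state=q3 head=3 tape=11B1[1]00
Cell 4 holds 0 when M halts.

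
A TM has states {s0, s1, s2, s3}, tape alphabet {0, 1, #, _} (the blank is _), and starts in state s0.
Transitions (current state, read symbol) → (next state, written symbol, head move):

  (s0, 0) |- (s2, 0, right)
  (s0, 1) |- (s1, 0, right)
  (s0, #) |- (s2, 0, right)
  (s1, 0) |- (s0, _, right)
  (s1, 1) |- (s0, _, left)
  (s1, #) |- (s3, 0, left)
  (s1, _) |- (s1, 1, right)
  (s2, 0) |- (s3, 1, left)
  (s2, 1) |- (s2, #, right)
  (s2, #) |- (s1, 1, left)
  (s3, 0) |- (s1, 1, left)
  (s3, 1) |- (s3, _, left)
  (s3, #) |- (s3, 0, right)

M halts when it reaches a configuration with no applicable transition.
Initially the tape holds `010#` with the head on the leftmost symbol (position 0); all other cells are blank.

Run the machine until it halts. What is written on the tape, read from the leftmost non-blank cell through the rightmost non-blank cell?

011

state=s0 head=0 tape=[0]10#_   (s0,0)→(s2,0,right)
state=s2 head=1 tape=0[1]0#_   (s2,1)→(s2,#,right)
state=s2 head=2 tape=0#[0]#_   (s2,0)→(s3,1,left)
state=s3 head=1 tape=0[#]1#_   (s3,#)→(s3,0,right)
state=s3 head=2 tape=00[1]#_   (s3,1)→(s3,_,left)
state=s3 head=1 tape=0[0]_#_   (s3,0)→(s1,1,left)
state=s1 head=0 tape=[0]1_#_   (s1,0)→(s0,_,right)
state=s0 head=1 tape=_[1]_#_   (s0,1)→(s1,0,right)
state=s1 head=2 tape=_0[_]#_   (s1,_)→(s1,1,right)
state=s1 head=3 tape=_01[#]_   (s1,#)→(s3,0,left)
state=s3 head=2 tape=_0[1]0_   (s3,1)→(s3,_,left)
state=s3 head=1 tape=_[0]_0_   (s3,0)→(s1,1,left)
state=s1 head=0 tape=[_]1_0_   (s1,_)→(s1,1,right)
state=s1 head=1 tape=1[1]_0_   (s1,1)→(s0,_,left)
state=s0 head=0 tape=[1]__0_   (s0,1)→(s1,0,right)
state=s1 head=1 tape=0[_]_0_   (s1,_)→(s1,1,right)
state=s1 head=2 tape=01[_]0_   (s1,_)→(s1,1,right)
state=s1 head=3 tape=011[0]_   (s1,0)→(s0,_,right)
state=s0 head=4 tape=011_[_]
The non-blank tape span at halt is 011.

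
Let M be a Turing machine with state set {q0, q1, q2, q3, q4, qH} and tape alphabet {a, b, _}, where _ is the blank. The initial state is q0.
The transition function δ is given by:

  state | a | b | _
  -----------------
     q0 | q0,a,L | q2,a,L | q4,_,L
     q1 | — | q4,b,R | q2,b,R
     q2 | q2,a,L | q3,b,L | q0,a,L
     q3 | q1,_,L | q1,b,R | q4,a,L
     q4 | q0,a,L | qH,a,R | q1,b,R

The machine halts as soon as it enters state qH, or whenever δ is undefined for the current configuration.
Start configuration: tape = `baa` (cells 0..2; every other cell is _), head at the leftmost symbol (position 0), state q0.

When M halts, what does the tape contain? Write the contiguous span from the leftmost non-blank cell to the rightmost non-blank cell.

babaaaaa

q0 | _____[b]aa   read b → write a, move L, go to q2
q2 | ____[_]aaa   read _ → write a, move L, go to q0
q0 | ___[_]aaaa   read _ → write _, move L, go to q4
q4 | __[_]_aaaa   read _ → write b, move R, go to q1
q1 | __b[_]aaaa   read _ → write b, move R, go to q2
q2 | __bb[a]aaa   read a → write a, move L, go to q2
q2 | __b[b]aaaa   read b → write b, move L, go to q3
q3 | __[b]baaaa   read b → write b, move R, go to q1
q1 | __b[b]aaaa   read b → write b, move R, go to q4
q4 | __bb[a]aaa   read a → write a, move L, go to q0
q0 | __b[b]aaaa   read b → write a, move L, go to q2
q2 | __[b]aaaaa   read b → write b, move L, go to q3
q3 | _[_]baaaaa   read _ → write a, move L, go to q4
q4 | [_]abaaaaa   read _ → write b, move R, go to q1
q1 | b[a]baaaaa
The non-blank tape span at halt is babaaaaa.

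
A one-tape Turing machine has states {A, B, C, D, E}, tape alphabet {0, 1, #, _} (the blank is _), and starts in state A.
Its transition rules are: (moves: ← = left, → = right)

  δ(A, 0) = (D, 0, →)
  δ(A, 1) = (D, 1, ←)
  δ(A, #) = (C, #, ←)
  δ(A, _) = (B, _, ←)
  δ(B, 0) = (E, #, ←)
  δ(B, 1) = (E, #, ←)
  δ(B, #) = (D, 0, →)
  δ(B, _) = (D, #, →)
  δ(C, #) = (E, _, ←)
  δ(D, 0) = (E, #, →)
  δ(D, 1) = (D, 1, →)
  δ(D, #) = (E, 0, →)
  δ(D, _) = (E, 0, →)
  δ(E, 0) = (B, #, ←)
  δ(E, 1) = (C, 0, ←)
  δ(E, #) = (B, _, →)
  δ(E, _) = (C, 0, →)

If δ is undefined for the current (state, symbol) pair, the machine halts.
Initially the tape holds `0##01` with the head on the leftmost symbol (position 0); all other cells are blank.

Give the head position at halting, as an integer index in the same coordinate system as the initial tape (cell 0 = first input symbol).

3

state=A head=0 tape=_[0]##01   (A,0)→(D,0,→)
state=D head=1 tape=_0[#]#01   (D,#)→(E,0,→)
state=E head=2 tape=_00[#]01   (E,#)→(B,_,→)
state=B head=3 tape=_00_[0]1   (B,0)→(E,#,←)
state=E head=2 tape=_00[_]#1   (E,_)→(C,0,→)
state=C head=3 tape=_000[#]1   (C,#)→(E,_,←)
state=E head=2 tape=_00[0]_1   (E,0)→(B,#,←)
state=B head=1 tape=_0[0]#_1   (B,0)→(E,#,←)
state=E head=0 tape=_[0]##_1   (E,0)→(B,#,←)
state=B head=-1 tape=[_]###_1   (B,_)→(D,#,→)
state=D head=0 tape=#[#]##_1   (D,#)→(E,0,→)
state=E head=1 tape=#0[#]#_1   (E,#)→(B,_,→)
state=B head=2 tape=#0_[#]_1   (B,#)→(D,0,→)
state=D head=3 tape=#0_0[_]1   (D,_)→(E,0,→)
state=E head=4 tape=#0_00[1]   (E,1)→(C,0,←)
state=C head=3 tape=#0_0[0]0
At halt the head is at cell 3.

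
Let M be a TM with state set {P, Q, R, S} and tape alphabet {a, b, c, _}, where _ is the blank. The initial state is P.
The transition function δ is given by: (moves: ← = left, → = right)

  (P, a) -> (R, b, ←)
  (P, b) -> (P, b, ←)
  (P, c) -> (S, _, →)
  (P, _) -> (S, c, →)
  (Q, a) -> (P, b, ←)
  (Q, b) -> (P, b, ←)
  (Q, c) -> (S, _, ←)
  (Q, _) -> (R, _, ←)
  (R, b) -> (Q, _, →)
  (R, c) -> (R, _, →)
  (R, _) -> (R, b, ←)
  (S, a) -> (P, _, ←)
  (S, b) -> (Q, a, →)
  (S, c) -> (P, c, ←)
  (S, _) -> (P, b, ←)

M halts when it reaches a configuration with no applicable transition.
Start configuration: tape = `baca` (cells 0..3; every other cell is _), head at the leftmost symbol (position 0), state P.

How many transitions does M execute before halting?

17

P | _[b]aca   read b → write b, move ←, go to P
P | [_]baca   read _ → write c, move →, go to S
S | c[b]aca   read b → write a, move →, go to Q
Q | ca[a]ca   read a → write b, move ←, go to P
P | c[a]bca   read a → write b, move ←, go to R
R | [c]bbca   read c → write _, move →, go to R
R | _[b]bca   read b → write _, move →, go to Q
Q | __[b]ca   read b → write b, move ←, go to P
P | _[_]bca   read _ → write c, move →, go to S
S | _c[b]ca   read b → write a, move →, go to Q
Q | _ca[c]a   read c → write _, move ←, go to S
S | _c[a]_a   read a → write _, move ←, go to P
P | _[c]__a   read c → write _, move →, go to S
S | __[_]_a   read _ → write b, move ←, go to P
P | _[_]b_a   read _ → write c, move →, go to S
S | _c[b]_a   read b → write a, move →, go to Q
Q | _ca[_]a   read _ → write _, move ←, go to R
R | _c[a]_a
M halts after 17 transitions.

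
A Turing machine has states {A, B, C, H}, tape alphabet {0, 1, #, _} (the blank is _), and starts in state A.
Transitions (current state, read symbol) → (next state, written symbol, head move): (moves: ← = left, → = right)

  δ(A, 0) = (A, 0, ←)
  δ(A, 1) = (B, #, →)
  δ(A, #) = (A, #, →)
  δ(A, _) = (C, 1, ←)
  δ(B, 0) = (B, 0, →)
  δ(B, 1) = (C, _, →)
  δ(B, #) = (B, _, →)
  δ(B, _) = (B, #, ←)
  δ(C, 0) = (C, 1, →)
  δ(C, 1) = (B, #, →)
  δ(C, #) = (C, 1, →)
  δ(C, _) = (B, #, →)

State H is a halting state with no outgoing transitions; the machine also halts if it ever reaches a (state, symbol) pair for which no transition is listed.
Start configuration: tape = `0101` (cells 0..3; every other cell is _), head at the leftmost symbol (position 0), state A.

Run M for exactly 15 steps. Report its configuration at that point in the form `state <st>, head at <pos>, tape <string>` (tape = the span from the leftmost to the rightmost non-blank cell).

state=A head=0 tape=__[0]101___   (A,0)→(A,0,←)
state=A head=-1 tape=_[_]0101___   (A,_)→(C,1,←)
state=C head=-2 tape=[_]10101___   (C,_)→(B,#,→)
state=B head=-1 tape=#[1]0101___   (B,1)→(C,_,→)
state=C head=0 tape=#_[0]101___   (C,0)→(C,1,→)
state=C head=1 tape=#_1[1]01___   (C,1)→(B,#,→)
state=B head=2 tape=#_1#[0]1___   (B,0)→(B,0,→)
state=B head=3 tape=#_1#0[1]___   (B,1)→(C,_,→)
state=C head=4 tape=#_1#0_[_]__   (C,_)→(B,#,→)
state=B head=5 tape=#_1#0_#[_]_   (B,_)→(B,#,←)
state=B head=4 tape=#_1#0_[#]#_   (B,#)→(B,_,→)
state=B head=5 tape=#_1#0__[#]_   (B,#)→(B,_,→)
state=B head=6 tape=#_1#0___[_]   (B,_)→(B,#,←)
state=B head=5 tape=#_1#0__[_]#   (B,_)→(B,#,←)
state=B head=4 tape=#_1#0_[_]##   (B,_)→(B,#,←)
state=B head=3 tape=#_1#0[_]###
After 15 steps: state B, head at 3, tape #_1#0_###.

state B, head at 3, tape #_1#0_###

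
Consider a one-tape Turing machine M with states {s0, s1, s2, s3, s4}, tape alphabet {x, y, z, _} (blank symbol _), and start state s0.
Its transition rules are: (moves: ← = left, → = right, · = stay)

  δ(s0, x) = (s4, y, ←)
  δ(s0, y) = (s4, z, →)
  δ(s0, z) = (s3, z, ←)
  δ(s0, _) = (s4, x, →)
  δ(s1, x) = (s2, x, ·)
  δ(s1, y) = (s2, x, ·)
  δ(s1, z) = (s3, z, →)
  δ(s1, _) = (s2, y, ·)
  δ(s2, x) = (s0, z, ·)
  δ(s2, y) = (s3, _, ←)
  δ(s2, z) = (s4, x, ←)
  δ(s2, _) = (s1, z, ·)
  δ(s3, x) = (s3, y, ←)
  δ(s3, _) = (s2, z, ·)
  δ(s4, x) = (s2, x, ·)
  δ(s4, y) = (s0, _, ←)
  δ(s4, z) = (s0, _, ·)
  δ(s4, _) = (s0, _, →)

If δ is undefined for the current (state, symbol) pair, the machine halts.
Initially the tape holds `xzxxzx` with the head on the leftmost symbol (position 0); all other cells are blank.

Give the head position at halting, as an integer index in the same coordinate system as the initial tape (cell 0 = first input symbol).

0

state=s0 head=0 tape=_[x]zxxzx   (s0,x)→(s4,y,←)
state=s4 head=-1 tape=[_]yzxxzx   (s4,_)→(s0,_,→)
state=s0 head=0 tape=_[y]zxxzx   (s0,y)→(s4,z,→)
state=s4 head=1 tape=_z[z]xxzx   (s4,z)→(s0,_,·)
state=s0 head=1 tape=_z[_]xxzx   (s0,_)→(s4,x,→)
state=s4 head=2 tape=_zx[x]xzx   (s4,x)→(s2,x,·)
state=s2 head=2 tape=_zx[x]xzx   (s2,x)→(s0,z,·)
state=s0 head=2 tape=_zx[z]xzx   (s0,z)→(s3,z,←)
state=s3 head=1 tape=_z[x]zxzx   (s3,x)→(s3,y,←)
state=s3 head=0 tape=_[z]yzxzx
At halt the head is at cell 0.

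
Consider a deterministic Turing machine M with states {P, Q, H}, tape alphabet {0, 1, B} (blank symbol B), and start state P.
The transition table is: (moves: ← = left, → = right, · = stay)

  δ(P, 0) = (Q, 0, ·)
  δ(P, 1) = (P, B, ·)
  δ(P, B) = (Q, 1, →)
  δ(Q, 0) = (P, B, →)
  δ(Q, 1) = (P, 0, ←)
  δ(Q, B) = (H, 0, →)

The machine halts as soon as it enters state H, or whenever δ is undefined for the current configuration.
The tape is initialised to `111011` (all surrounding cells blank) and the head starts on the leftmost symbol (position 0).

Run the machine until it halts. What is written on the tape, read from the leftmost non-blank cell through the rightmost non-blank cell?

state=P head=0 tape=[1]11011BBB   (P,1)→(P,B,·)
state=P head=0 tape=[B]11011BBB   (P,B)→(Q,1,→)
state=Q head=1 tape=1[1]1011BBB   (Q,1)→(P,0,←)
state=P head=0 tape=[1]01011BBB   (P,1)→(P,B,·)
state=P head=0 tape=[B]01011BBB   (P,B)→(Q,1,→)
state=Q head=1 tape=1[0]1011BBB   (Q,0)→(P,B,→)
state=P head=2 tape=1B[1]011BBB   (P,1)→(P,B,·)
state=P head=2 tape=1B[B]011BBB   (P,B)→(Q,1,→)
state=Q head=3 tape=1B1[0]11BBB   (Q,0)→(P,B,→)
state=P head=4 tape=1B1B[1]1BBB   (P,1)→(P,B,·)
state=P head=4 tape=1B1B[B]1BBB   (P,B)→(Q,1,→)
state=Q head=5 tape=1B1B1[1]BBB   (Q,1)→(P,0,←)
state=P head=4 tape=1B1B[1]0BBB   (P,1)→(P,B,·)
state=P head=4 tape=1B1B[B]0BBB   (P,B)→(Q,1,→)
state=Q head=5 tape=1B1B1[0]BBB   (Q,0)→(P,B,→)
state=P head=6 tape=1B1B1B[B]BB   (P,B)→(Q,1,→)
state=Q head=7 tape=1B1B1B1[B]B   (Q,B)→(H,0,→)
state=H head=8 tape=1B1B1B10[B]
The non-blank tape span at halt is 1B1B1B10.

1B1B1B10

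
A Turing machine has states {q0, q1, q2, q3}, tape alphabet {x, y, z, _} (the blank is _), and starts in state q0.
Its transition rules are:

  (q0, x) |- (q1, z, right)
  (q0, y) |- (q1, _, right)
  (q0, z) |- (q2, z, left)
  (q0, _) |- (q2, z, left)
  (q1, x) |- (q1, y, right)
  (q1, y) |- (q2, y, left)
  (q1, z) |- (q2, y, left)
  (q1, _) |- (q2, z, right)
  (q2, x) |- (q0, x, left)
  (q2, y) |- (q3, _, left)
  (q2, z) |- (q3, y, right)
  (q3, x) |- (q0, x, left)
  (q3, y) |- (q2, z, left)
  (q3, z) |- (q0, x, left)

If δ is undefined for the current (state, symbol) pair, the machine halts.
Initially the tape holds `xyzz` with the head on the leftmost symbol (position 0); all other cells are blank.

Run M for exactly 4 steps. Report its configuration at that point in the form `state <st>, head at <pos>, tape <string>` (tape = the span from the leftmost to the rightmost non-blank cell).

state=q0 head=0 tape=[x]yzz   (q0,x)→(q1,z,right)
state=q1 head=1 tape=z[y]zz   (q1,y)→(q2,y,left)
state=q2 head=0 tape=[z]yzz   (q2,z)→(q3,y,right)
state=q3 head=1 tape=y[y]zz   (q3,y)→(q2,z,left)
state=q2 head=0 tape=[y]zzz
After 4 steps: state q2, head at 0, tape yzzz.

state q2, head at 0, tape yzzz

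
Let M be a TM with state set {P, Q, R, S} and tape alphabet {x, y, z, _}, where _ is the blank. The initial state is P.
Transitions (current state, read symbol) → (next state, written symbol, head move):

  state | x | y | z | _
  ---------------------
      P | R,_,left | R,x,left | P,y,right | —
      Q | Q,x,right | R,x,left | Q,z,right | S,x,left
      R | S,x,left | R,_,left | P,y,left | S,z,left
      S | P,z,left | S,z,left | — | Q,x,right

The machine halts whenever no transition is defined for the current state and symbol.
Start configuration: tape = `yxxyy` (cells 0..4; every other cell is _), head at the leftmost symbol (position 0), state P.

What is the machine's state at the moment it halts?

S

state=P head=0 tape=____[y]xxyy   (P,y)→(R,x,left)
state=R head=-1 tape=___[_]xxxyy   (R,_)→(S,z,left)
state=S head=-2 tape=__[_]zxxxyy   (S,_)→(Q,x,right)
state=Q head=-1 tape=__x[z]xxxyy   (Q,z)→(Q,z,right)
state=Q head=0 tape=__xz[x]xxyy   (Q,x)→(Q,x,right)
state=Q head=1 tape=__xzx[x]xyy   (Q,x)→(Q,x,right)
state=Q head=2 tape=__xzxx[x]yy   (Q,x)→(Q,x,right)
state=Q head=3 tape=__xzxxx[y]y   (Q,y)→(R,x,left)
state=R head=2 tape=__xzxx[x]xy   (R,x)→(S,x,left)
state=S head=1 tape=__xzx[x]xxy   (S,x)→(P,z,left)
state=P head=0 tape=__xz[x]zxxy   (P,x)→(R,_,left)
state=R head=-1 tape=__x[z]_zxxy   (R,z)→(P,y,left)
state=P head=-2 tape=__[x]y_zxxy   (P,x)→(R,_,left)
state=R head=-3 tape=_[_]_y_zxxy   (R,_)→(S,z,left)
state=S head=-4 tape=[_]z_y_zxxy   (S,_)→(Q,x,right)
state=Q head=-3 tape=x[z]_y_zxxy   (Q,z)→(Q,z,right)
state=Q head=-2 tape=xz[_]y_zxxy   (Q,_)→(S,x,left)
state=S head=-3 tape=x[z]xy_zxxy
No transition is defined for (S, z); M halts in state S.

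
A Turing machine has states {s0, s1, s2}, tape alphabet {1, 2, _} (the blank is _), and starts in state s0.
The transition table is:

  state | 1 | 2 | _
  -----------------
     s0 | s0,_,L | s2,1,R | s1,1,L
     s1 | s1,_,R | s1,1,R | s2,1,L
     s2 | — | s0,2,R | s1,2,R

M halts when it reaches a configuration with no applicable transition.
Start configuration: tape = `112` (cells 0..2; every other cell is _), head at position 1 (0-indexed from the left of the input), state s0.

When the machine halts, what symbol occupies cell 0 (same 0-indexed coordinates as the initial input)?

s0 | ___1[1]2_   read 1 → write _, move L, go to s0
s0 | ___[1]_2_   read 1 → write _, move L, go to s0
s0 | __[_]__2_   read _ → write 1, move L, go to s1
s1 | _[_]1__2_   read _ → write 1, move L, go to s2
s2 | [_]11__2_   read _ → write 2, move R, go to s1
s1 | 2[1]1__2_   read 1 → write _, move R, go to s1
s1 | 2_[1]__2_   read 1 → write _, move R, go to s1
s1 | 2__[_]_2_   read _ → write 1, move L, go to s2
s2 | 2_[_]1_2_   read _ → write 2, move R, go to s1
s1 | 2_2[1]_2_   read 1 → write _, move R, go to s1
s1 | 2_2_[_]2_   read _ → write 1, move L, go to s2
s2 | 2_2[_]12_   read _ → write 2, move R, go to s1
s1 | 2_22[1]2_   read 1 → write _, move R, go to s1
s1 | 2_22_[2]_   read 2 → write 1, move R, go to s1
s1 | 2_22_1[_]   read _ → write 1, move L, go to s2
s2 | 2_22_[1]1
Cell 0 holds 2 when M halts.

2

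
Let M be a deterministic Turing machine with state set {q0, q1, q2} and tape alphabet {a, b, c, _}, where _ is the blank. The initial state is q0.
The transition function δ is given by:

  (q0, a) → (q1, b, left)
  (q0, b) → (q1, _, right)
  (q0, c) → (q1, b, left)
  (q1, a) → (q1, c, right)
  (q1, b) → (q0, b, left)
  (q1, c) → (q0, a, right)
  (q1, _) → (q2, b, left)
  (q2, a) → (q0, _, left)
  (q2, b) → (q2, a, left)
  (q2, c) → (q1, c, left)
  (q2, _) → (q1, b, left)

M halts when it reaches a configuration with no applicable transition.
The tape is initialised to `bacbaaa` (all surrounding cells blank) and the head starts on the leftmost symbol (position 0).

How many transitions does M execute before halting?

17

state=q0 head=0 tape=[b]acbaaa_   (q0,b)→(q1,_,right)
state=q1 head=1 tape=_[a]cbaaa_   (q1,a)→(q1,c,right)
state=q1 head=2 tape=_c[c]baaa_   (q1,c)→(q0,a,right)
state=q0 head=3 tape=_ca[b]aaa_   (q0,b)→(q1,_,right)
state=q1 head=4 tape=_ca_[a]aa_   (q1,a)→(q1,c,right)
state=q1 head=5 tape=_ca_c[a]a_   (q1,a)→(q1,c,right)
state=q1 head=6 tape=_ca_cc[a]_   (q1,a)→(q1,c,right)
state=q1 head=7 tape=_ca_ccc[_]   (q1,_)→(q2,b,left)
state=q2 head=6 tape=_ca_cc[c]b   (q2,c)→(q1,c,left)
state=q1 head=5 tape=_ca_c[c]cb   (q1,c)→(q0,a,right)
state=q0 head=6 tape=_ca_ca[c]b   (q0,c)→(q1,b,left)
state=q1 head=5 tape=_ca_c[a]bb   (q1,a)→(q1,c,right)
state=q1 head=6 tape=_ca_cc[b]b   (q1,b)→(q0,b,left)
state=q0 head=5 tape=_ca_c[c]bb   (q0,c)→(q1,b,left)
state=q1 head=4 tape=_ca_[c]bbb   (q1,c)→(q0,a,right)
state=q0 head=5 tape=_ca_a[b]bb   (q0,b)→(q1,_,right)
state=q1 head=6 tape=_ca_a_[b]b   (q1,b)→(q0,b,left)
state=q0 head=5 tape=_ca_a[_]bb
M halts after 17 transitions.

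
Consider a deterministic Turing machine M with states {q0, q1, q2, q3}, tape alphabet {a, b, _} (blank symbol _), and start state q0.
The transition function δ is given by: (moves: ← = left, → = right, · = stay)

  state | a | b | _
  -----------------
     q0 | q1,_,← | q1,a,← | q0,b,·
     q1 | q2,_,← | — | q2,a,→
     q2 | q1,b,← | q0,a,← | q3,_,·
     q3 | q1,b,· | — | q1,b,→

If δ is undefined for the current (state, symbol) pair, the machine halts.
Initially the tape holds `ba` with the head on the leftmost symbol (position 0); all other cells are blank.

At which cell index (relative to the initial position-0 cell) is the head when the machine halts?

-2

q0 | __[b]a   read b → write a, move ←, go to q1
q1 | _[_]aa   read _ → write a, move →, go to q2
q2 | _a[a]a   read a → write b, move ←, go to q1
q1 | _[a]ba   read a → write _, move ←, go to q2
q2 | [_]_ba   read _ → write _, move ·, go to q3
q3 | [_]_ba   read _ → write b, move →, go to q1
q1 | b[_]ba   read _ → write a, move →, go to q2
q2 | ba[b]a   read b → write a, move ←, go to q0
q0 | b[a]aa   read a → write _, move ←, go to q1
q1 | [b]_aa
At halt the head is at cell -2.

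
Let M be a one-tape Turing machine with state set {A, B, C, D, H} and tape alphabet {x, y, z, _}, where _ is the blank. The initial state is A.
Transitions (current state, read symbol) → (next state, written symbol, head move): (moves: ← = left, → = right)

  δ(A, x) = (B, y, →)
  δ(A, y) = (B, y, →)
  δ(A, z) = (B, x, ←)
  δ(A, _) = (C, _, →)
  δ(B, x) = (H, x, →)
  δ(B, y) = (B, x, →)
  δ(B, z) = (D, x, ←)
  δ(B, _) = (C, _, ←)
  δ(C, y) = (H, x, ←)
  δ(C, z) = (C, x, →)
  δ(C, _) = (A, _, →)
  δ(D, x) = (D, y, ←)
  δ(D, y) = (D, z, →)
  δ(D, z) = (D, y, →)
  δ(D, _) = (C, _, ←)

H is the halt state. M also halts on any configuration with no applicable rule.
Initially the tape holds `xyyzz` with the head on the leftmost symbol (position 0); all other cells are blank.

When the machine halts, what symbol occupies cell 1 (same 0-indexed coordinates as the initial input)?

state=A head=0 tape=[x]yyzz_   (A,x)→(B,y,→)
state=B head=1 tape=y[y]yzz_   (B,y)→(B,x,→)
state=B head=2 tape=yx[y]zz_   (B,y)→(B,x,→)
state=B head=3 tape=yxx[z]z_   (B,z)→(D,x,←)
state=D head=2 tape=yx[x]xz_   (D,x)→(D,y,←)
state=D head=1 tape=y[x]yxz_   (D,x)→(D,y,←)
state=D head=0 tape=[y]yyxz_   (D,y)→(D,z,→)
state=D head=1 tape=z[y]yxz_   (D,y)→(D,z,→)
state=D head=2 tape=zz[y]xz_   (D,y)→(D,z,→)
state=D head=3 tape=zzz[x]z_   (D,x)→(D,y,←)
state=D head=2 tape=zz[z]yz_   (D,z)→(D,y,→)
state=D head=3 tape=zzy[y]z_   (D,y)→(D,z,→)
state=D head=4 tape=zzyz[z]_   (D,z)→(D,y,→)
state=D head=5 tape=zzyzy[_]   (D,_)→(C,_,←)
state=C head=4 tape=zzyz[y]_   (C,y)→(H,x,←)
state=H head=3 tape=zzy[z]x_
Cell 1 holds z when M halts.

z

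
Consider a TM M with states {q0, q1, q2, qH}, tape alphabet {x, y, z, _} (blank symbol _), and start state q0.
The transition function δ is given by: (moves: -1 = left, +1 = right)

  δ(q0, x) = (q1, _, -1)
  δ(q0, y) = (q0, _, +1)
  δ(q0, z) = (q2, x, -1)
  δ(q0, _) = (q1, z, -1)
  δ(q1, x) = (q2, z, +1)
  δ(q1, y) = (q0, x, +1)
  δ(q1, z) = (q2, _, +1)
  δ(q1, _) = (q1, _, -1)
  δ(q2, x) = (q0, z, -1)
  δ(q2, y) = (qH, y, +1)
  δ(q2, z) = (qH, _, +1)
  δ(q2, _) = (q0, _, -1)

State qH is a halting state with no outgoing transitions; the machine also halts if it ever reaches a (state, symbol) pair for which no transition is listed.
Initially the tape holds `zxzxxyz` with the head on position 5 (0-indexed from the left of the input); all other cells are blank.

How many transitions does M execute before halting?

q0 | zxzxx[y]z   read y → write _, move +1, go to q0
q0 | zxzxx_[z]   read z → write x, move -1, go to q2
q2 | zxzxx[_]x   read _ → write _, move -1, go to q0
q0 | zxzx[x]_x   read x → write _, move -1, go to q1
q1 | zxz[x]__x   read x → write z, move +1, go to q2
q2 | zxzz[_]_x   read _ → write _, move -1, go to q0
q0 | zxz[z]__x   read z → write x, move -1, go to q2
q2 | zx[z]x__x   read z → write _, move +1, go to qH
qH | zx_[x]__x
M halts after 8 transitions.

8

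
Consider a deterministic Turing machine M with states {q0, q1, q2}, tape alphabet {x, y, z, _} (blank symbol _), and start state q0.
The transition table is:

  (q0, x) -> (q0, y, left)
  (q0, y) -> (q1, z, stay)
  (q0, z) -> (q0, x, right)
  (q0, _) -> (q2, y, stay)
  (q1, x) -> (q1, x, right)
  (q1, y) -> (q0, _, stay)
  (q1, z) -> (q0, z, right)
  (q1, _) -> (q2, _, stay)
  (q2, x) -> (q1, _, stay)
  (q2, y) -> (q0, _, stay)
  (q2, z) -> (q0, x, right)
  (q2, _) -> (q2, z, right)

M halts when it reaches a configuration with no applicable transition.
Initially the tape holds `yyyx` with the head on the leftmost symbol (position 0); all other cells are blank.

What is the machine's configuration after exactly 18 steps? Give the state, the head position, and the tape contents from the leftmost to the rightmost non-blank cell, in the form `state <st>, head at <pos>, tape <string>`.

state q0, head at 4, tape zzxz

state=q0 head=0 tape=[y]yyx_   (q0,y)→(q1,z,stay)
state=q1 head=0 tape=[z]yyx_   (q1,z)→(q0,z,right)
state=q0 head=1 tape=z[y]yx_   (q0,y)→(q1,z,stay)
state=q1 head=1 tape=z[z]yx_   (q1,z)→(q0,z,right)
state=q0 head=2 tape=zz[y]x_   (q0,y)→(q1,z,stay)
state=q1 head=2 tape=zz[z]x_   (q1,z)→(q0,z,right)
state=q0 head=3 tape=zzz[x]_   (q0,x)→(q0,y,left)
state=q0 head=2 tape=zz[z]y_   (q0,z)→(q0,x,right)
state=q0 head=3 tape=zzx[y]_   (q0,y)→(q1,z,stay)
state=q1 head=3 tape=zzx[z]_   (q1,z)→(q0,z,right)
state=q0 head=4 tape=zzxz[_]   (q0,_)→(q2,y,stay)
state=q2 head=4 tape=zzxz[y]   (q2,y)→(q0,_,stay)
state=q0 head=4 tape=zzxz[_]   (q0,_)→(q2,y,stay)
state=q2 head=4 tape=zzxz[y]   (q2,y)→(q0,_,stay)
state=q0 head=4 tape=zzxz[_]   (q0,_)→(q2,y,stay)
state=q2 head=4 tape=zzxz[y]   (q2,y)→(q0,_,stay)
state=q0 head=4 tape=zzxz[_]   (q0,_)→(q2,y,stay)
state=q2 head=4 tape=zzxz[y]   (q2,y)→(q0,_,stay)
state=q0 head=4 tape=zzxz[_]
After 18 steps: state q0, head at 4, tape zzxz.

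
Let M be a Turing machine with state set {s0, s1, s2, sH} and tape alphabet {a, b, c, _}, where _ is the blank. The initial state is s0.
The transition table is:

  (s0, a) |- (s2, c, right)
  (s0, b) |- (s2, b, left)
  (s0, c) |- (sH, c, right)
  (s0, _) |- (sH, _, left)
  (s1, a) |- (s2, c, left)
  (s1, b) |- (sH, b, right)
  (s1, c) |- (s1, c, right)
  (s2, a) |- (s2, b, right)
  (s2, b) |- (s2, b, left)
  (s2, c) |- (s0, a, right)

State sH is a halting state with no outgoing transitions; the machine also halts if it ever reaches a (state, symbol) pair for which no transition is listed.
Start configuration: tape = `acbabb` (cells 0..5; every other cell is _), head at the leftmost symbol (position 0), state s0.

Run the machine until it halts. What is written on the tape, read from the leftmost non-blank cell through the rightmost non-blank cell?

s0 | _[a]cbabb   read a → write c, move right, go to s2
s2 | _c[c]babb   read c → write a, move right, go to s0
s0 | _ca[b]abb   read b → write b, move left, go to s2
s2 | _c[a]babb   read a → write b, move right, go to s2
s2 | _cb[b]abb   read b → write b, move left, go to s2
s2 | _c[b]babb   read b → write b, move left, go to s2
s2 | _[c]bbabb   read c → write a, move right, go to s0
s0 | _a[b]babb   read b → write b, move left, go to s2
s2 | _[a]bbabb   read a → write b, move right, go to s2
s2 | _b[b]babb   read b → write b, move left, go to s2
s2 | _[b]bbabb   read b → write b, move left, go to s2
s2 | [_]bbbabb
The non-blank tape span at halt is bbbabb.

bbbabb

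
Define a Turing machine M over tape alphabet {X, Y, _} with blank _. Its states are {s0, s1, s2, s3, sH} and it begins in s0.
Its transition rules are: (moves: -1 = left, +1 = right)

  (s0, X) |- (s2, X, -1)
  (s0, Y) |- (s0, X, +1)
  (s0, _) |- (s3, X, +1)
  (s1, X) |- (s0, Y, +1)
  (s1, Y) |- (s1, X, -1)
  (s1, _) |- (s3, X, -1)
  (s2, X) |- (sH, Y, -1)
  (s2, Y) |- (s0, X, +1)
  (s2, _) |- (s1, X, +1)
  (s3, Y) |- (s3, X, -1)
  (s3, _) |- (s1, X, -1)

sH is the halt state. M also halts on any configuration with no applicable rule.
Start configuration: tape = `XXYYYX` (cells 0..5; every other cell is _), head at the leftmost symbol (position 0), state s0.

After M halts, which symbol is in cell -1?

X

s0 | _[X]XYYYX   read X → write X, move -1, go to s2
s2 | [_]XXYYYX   read _ → write X, move +1, go to s1
s1 | X[X]XYYYX   read X → write Y, move +1, go to s0
s0 | XY[X]YYYX   read X → write X, move -1, go to s2
s2 | X[Y]XYYYX   read Y → write X, move +1, go to s0
s0 | XX[X]YYYX   read X → write X, move -1, go to s2
s2 | X[X]XYYYX   read X → write Y, move -1, go to sH
sH | [X]YXYYYX
Cell -1 holds X when M halts.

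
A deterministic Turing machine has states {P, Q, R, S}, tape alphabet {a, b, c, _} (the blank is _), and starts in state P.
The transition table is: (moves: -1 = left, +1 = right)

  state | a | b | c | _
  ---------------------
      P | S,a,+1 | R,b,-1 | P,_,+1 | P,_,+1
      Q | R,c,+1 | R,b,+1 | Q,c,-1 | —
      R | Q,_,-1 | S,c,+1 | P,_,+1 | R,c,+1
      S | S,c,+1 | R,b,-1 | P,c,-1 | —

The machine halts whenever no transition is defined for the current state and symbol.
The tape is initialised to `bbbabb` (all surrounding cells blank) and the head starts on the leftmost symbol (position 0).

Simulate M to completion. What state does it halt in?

S

P | _[b]bbabb_   read b → write b, move -1, go to R
R | [_]bbbabb_   read _ → write c, move +1, go to R
R | c[b]bbabb_   read b → write c, move +1, go to S
S | cc[b]babb_   read b → write b, move -1, go to R
R | c[c]bbabb_   read c → write _, move +1, go to P
P | c_[b]babb_   read b → write b, move -1, go to R
R | c[_]bbabb_   read _ → write c, move +1, go to R
R | cc[b]babb_   read b → write c, move +1, go to S
S | ccc[b]abb_   read b → write b, move -1, go to R
R | cc[c]babb_   read c → write _, move +1, go to P
P | cc_[b]abb_   read b → write b, move -1, go to R
R | cc[_]babb_   read _ → write c, move +1, go to R
R | ccc[b]abb_   read b → write c, move +1, go to S
S | cccc[a]bb_   read a → write c, move +1, go to S
S | ccccc[b]b_   read b → write b, move -1, go to R
R | cccc[c]bb_   read c → write _, move +1, go to P
P | cccc_[b]b_   read b → write b, move -1, go to R
R | cccc[_]bb_   read _ → write c, move +1, go to R
R | ccccc[b]b_   read b → write c, move +1, go to S
S | cccccc[b]_   read b → write b, move -1, go to R
R | ccccc[c]b_   read c → write _, move +1, go to P
P | ccccc_[b]_   read b → write b, move -1, go to R
R | ccccc[_]b_   read _ → write c, move +1, go to R
R | cccccc[b]_   read b → write c, move +1, go to S
S | ccccccc[_]
No transition is defined for (S, _); M halts in state S.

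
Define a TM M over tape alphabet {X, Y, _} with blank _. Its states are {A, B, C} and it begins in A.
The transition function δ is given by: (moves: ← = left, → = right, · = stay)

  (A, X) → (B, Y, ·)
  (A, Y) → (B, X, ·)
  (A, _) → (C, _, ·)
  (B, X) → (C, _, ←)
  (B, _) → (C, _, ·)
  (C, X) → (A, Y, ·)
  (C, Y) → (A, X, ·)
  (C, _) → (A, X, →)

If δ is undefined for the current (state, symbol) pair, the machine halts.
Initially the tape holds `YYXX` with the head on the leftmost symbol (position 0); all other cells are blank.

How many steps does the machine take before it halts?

A | __[Y]YXX   read Y → write X, move ·, go to B
B | __[X]YXX   read X → write _, move ←, go to C
C | _[_]_YXX   read _ → write X, move →, go to A
A | _X[_]YXX   read _ → write _, move ·, go to C
C | _X[_]YXX   read _ → write X, move →, go to A
A | _XX[Y]XX   read Y → write X, move ·, go to B
B | _XX[X]XX   read X → write _, move ←, go to C
C | _X[X]_XX   read X → write Y, move ·, go to A
A | _X[Y]_XX   read Y → write X, move ·, go to B
B | _X[X]_XX   read X → write _, move ←, go to C
C | _[X]__XX   read X → write Y, move ·, go to A
A | _[Y]__XX   read Y → write X, move ·, go to B
B | _[X]__XX   read X → write _, move ←, go to C
C | [_]___XX   read _ → write X, move →, go to A
A | X[_]__XX   read _ → write _, move ·, go to C
C | X[_]__XX   read _ → write X, move →, go to A
A | XX[_]_XX   read _ → write _, move ·, go to C
C | XX[_]_XX   read _ → write X, move →, go to A
A | XXX[_]XX   read _ → write _, move ·, go to C
C | XXX[_]XX   read _ → write X, move →, go to A
A | XXXX[X]X   read X → write Y, move ·, go to B
B | XXXX[Y]X
M halts after 21 transitions.

21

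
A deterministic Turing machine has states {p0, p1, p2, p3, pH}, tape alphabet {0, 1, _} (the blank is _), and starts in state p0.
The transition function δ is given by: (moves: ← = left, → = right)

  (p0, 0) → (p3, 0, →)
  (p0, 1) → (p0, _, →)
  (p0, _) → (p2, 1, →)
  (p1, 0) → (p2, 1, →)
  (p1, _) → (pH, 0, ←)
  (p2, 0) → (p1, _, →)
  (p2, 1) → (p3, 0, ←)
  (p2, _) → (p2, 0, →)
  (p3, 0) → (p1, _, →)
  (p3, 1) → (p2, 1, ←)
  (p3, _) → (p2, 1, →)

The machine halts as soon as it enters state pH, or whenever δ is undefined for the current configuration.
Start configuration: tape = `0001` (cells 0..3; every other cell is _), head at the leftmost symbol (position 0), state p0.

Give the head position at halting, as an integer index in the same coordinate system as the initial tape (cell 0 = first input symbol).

3

p0 | [0]001_   read 0 → write 0, move →, go to p3
p3 | 0[0]01_   read 0 → write _, move →, go to p1
p1 | 0_[0]1_   read 0 → write 1, move →, go to p2
p2 | 0_1[1]_   read 1 → write 0, move ←, go to p3
p3 | 0_[1]0_   read 1 → write 1, move ←, go to p2
p2 | 0[_]10_   read _ → write 0, move →, go to p2
p2 | 00[1]0_   read 1 → write 0, move ←, go to p3
p3 | 0[0]00_   read 0 → write _, move →, go to p1
p1 | 0_[0]0_   read 0 → write 1, move →, go to p2
p2 | 0_1[0]_   read 0 → write _, move →, go to p1
p1 | 0_1_[_]   read _ → write 0, move ←, go to pH
pH | 0_1[_]0
At halt the head is at cell 3.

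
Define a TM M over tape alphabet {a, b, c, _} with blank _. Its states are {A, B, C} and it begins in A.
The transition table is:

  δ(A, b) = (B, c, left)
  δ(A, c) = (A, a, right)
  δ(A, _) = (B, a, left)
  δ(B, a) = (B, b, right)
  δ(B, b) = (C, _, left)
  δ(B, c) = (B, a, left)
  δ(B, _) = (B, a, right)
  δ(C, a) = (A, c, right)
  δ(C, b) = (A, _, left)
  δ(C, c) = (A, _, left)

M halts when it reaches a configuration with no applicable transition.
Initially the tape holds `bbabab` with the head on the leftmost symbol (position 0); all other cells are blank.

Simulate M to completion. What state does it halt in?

A | __[b]babab   read b → write c, move left, go to B
B | _[_]cbabab   read _ → write a, move right, go to B
B | _a[c]babab   read c → write a, move left, go to B
B | _[a]ababab   read a → write b, move right, go to B
B | _b[a]babab   read a → write b, move right, go to B
B | _bb[b]abab   read b → write _, move left, go to C
C | _b[b]_abab   read b → write _, move left, go to A
A | _[b]__abab   read b → write c, move left, go to B
B | [_]c__abab   read _ → write a, move right, go to B
B | a[c]__abab   read c → write a, move left, go to B
B | [a]a__abab   read a → write b, move right, go to B
B | b[a]__abab   read a → write b, move right, go to B
B | bb[_]_abab   read _ → write a, move right, go to B
B | bba[_]abab   read _ → write a, move right, go to B
B | bbaa[a]bab   read a → write b, move right, go to B
B | bbaab[b]ab   read b → write _, move left, go to C
C | bbaa[b]_ab   read b → write _, move left, go to A
A | bba[a]__ab
No transition is defined for (A, a); M halts in state A.

A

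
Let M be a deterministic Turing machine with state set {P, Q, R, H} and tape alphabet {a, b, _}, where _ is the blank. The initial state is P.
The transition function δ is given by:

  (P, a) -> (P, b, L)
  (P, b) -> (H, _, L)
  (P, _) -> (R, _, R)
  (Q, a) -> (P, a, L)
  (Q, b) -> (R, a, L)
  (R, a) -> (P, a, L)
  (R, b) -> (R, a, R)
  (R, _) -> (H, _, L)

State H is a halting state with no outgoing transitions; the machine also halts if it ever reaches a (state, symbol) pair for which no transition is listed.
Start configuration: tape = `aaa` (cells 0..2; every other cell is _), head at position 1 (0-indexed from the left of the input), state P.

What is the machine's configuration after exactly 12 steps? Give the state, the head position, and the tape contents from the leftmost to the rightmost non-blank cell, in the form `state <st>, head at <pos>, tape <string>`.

state P, head at 1, tape aaa

state=P head=1 tape=_a[a]a   (P,a)→(P,b,L)
state=P head=0 tape=_[a]ba   (P,a)→(P,b,L)
state=P head=-1 tape=[_]bba   (P,_)→(R,_,R)
state=R head=0 tape=_[b]ba   (R,b)→(R,a,R)
state=R head=1 tape=_a[b]a   (R,b)→(R,a,R)
state=R head=2 tape=_aa[a]   (R,a)→(P,a,L)
state=P head=1 tape=_a[a]a   (P,a)→(P,b,L)
state=P head=0 tape=_[a]ba   (P,a)→(P,b,L)
state=P head=-1 tape=[_]bba   (P,_)→(R,_,R)
state=R head=0 tape=_[b]ba   (R,b)→(R,a,R)
state=R head=1 tape=_a[b]a   (R,b)→(R,a,R)
state=R head=2 tape=_aa[a]   (R,a)→(P,a,L)
state=P head=1 tape=_a[a]a
After 12 steps: state P, head at 1, tape aaa.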